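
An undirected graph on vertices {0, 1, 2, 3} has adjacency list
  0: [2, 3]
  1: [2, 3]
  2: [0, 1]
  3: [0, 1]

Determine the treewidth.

A width-2 tree decomposition is:
Bags: B1 = {1, 2, 3}  B2 = {0, 2, 3}
Tree: B1–B2
Every bag has size at most 3, so the width is 3 − 1 = 2 and tw(G) ≤ 2. Since 2–1–3–0–2 is a cycle in G, G is not acyclic. Forests are exactly the graphs of treewidth ≤ 1, so tw(G) ≥ 2. Therefore the treewidth is 2.

2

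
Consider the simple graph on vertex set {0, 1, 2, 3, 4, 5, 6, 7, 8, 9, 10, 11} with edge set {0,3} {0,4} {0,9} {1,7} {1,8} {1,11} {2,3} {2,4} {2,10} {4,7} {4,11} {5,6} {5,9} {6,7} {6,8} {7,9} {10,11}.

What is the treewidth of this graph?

A width-3 tree decomposition is:
Bags: B1 = {2, 3, 10, 11}  B2 = {2, 3, 4, 11}  B3 = {0, 3, 4, 11}  B4 = {0, 1, 4, 11}  B5 = {0, 1, 4, 7}  B6 = {0, 1, 7, 9}  B7 = {1, 7, 8, 9}  B8 = {6, 7, 8, 9}  B9 = {5, 6, 8, 9}
Tree: B1–B2, B2–B3, B3–B4, B4–B5, B5–B6, B6–B7, B7–B8, B8–B9
Each bag holds 4 vertices, so the decomposition has width 3, which upper-bounds the treewidth. For the lower bound: the 4 vertex sets {2,3,10}, {11}, {4}, {0,1,7,9} are disjoint, each induces a connected subgraph, and every pair is joined by at least one edge of G. Contracting each set to a single vertex therefore yields K_{4} as a minor, and since treewidth is minor-monotone, tw(G) ≥ tw(K_{4}) = 3. Combining the bounds, tw(G) = 3.

3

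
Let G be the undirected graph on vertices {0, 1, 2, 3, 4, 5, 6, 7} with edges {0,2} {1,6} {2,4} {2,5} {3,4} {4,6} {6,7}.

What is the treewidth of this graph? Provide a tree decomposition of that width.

The largest bag has 2 vertices, giving width 1; this decomposition certifies tw(G) ≤ 1. Since G has at least one edge (e.g. 4–3), it is not an edgeless graph, so tw(G) ≥ 1. Combining the bounds, tw(G) = 1.

Treewidth 1.
One optimal decomposition is:
Bags: B1 = {3, 4}  B2 = {4, 6}  B3 = {2, 4}  B4 = {0, 2}  B5 = {1, 6}  B6 = {2, 5}  B7 = {6, 7}
Tree: B1–B2, B1–B3, B3–B4, B2–B5, B3–B6, B2–B7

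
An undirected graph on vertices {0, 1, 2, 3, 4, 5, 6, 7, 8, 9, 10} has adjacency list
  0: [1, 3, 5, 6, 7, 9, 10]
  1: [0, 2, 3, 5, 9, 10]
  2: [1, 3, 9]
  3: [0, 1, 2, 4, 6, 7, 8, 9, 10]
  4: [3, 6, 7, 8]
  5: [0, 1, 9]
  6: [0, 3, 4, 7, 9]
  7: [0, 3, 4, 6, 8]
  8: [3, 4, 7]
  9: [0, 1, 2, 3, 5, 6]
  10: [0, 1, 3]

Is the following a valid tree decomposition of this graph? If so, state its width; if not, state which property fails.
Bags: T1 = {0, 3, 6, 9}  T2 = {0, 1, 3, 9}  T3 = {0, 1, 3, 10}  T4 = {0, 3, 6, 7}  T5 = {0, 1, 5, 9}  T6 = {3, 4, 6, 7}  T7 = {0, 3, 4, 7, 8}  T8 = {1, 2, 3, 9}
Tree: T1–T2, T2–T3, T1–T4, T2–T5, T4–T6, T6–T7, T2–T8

No — bags containing vertex 0 are not connected in the tree.

A tree decomposition must satisfy three properties: every vertex lies in some bag; for every edge, both endpoints lie together in some bag; and for every vertex, the bags containing it form a connected subtree. Here bags containing vertex 0 are not connected in the tree, so the decomposition is invalid.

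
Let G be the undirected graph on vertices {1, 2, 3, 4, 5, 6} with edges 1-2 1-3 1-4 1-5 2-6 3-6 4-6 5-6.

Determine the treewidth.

2

A width-2 tree decomposition is:
Bags: B1 = {1, 3, 6}  B2 = {1, 4, 6}  B3 = {1, 5, 6}  B4 = {1, 2, 6}
Tree: B1–B2, B2–B3, B3–B4
Each bag holds 3 vertices, so the decomposition has width 2, which upper-bounds the treewidth. Since 1–3–6–4–1 is a cycle in G, G is not acyclic. Forests are exactly the graphs of treewidth ≤ 1, so tw(G) ≥ 2. Combining the bounds, tw(G) = 2.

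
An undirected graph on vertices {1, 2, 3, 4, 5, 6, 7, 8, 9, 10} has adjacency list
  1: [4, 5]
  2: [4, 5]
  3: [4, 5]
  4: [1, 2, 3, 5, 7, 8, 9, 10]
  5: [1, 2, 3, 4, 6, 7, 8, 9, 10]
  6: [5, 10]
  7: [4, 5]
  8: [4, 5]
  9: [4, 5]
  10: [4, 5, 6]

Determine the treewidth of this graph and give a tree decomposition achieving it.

Each bag holds 3 vertices, so the decomposition has width 2, which upper-bounds the treewidth. Conversely, {1, 4, 5} is a clique of size 3, and the vertices of any clique must share a bag in every tree decomposition; so some bag has ≥ 3 vertices and tw(G) ≥ 2. Combining the bounds, tw(G) = 2.

Treewidth 2.
One optimal decomposition is:
Bags: B1 = {4, 5, 10}  B2 = {2, 4, 5}  B3 = {4, 5, 9}  B4 = {4, 5, 7}  B5 = {5, 6, 10}  B6 = {4, 5, 8}  B7 = {1, 4, 5}  B8 = {3, 4, 5}
Tree: B1–B2, B2–B3, B3–B4, B1–B5, B1–B6, B1–B7, B6–B8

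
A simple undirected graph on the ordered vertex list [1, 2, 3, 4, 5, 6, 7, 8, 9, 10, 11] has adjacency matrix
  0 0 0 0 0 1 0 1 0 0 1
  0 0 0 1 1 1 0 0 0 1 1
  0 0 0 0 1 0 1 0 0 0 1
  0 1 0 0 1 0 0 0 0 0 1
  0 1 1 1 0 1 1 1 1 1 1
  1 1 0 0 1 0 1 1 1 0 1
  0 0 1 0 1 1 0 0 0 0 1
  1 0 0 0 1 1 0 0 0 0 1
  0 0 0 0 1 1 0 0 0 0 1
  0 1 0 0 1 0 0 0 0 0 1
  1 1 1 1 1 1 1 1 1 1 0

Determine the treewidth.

A width-3 tree decomposition is:
Bags: B1 = {2, 5, 6, 11}  B2 = {5, 6, 8, 11}  B3 = {2, 4, 5, 11}  B4 = {5, 6, 7, 11}  B5 = {2, 5, 10, 11}  B6 = {1, 6, 8, 11}  B7 = {5, 6, 9, 11}  B8 = {3, 5, 7, 11}
Tree: B1–B2, B1–B3, B2–B4, B3–B5, B2–B6, B1–B7, B4–B8
Each bag holds 4 vertices, so the decomposition has width 3, which upper-bounds the treewidth. On the other hand G contains the 4-clique {1, 6, 8, 11}. A clique must lie in a single bag of any decomposition, so no decomposition can have width below 3. Hence tw(G) = 3 exactly.

3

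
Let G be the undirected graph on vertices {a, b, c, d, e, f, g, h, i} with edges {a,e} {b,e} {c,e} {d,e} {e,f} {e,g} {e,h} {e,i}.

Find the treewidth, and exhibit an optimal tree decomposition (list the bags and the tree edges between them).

Each bag holds 2 vertices, so the decomposition has width 1, which upper-bounds the treewidth. Any graph with an edge has treewidth ≥ 1, and G has the edge e–a. The upper and lower bounds meet at 1, so that is the treewidth.

Treewidth 1.
Bags: B1 = {a, e}  B2 = {e, i}  B3 = {d, e}  B4 = {b, e}  B5 = {e, h}  B6 = {c, e}  B7 = {e, g}  B8 = {e, f}
Tree: B1–B2, B1–B3, B1–B4, B1–B5, B3–B6, B1–B7, B7–B8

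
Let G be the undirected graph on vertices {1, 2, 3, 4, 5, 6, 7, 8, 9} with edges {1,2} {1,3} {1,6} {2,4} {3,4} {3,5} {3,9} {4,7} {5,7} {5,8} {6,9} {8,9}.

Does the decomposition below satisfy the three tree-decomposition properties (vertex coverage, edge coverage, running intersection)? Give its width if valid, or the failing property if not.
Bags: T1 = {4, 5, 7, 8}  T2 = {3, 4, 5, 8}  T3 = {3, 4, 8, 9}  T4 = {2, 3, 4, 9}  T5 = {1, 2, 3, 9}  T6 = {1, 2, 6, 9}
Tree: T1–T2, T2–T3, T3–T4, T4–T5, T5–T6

Yes; width 3.

Vertex coverage: the bags together contain {1, 2, 3, 4, 5, 6, 7, 8, 9}, the full vertex set. Edge coverage: each edge of G has both endpoints in at least one bag. Running intersection: for every vertex, the bags containing it form a connected subtree. All three properties hold, so this is a valid tree decomposition of width max|bag| − 1 = 3, and hence tw(G) ≤ 3.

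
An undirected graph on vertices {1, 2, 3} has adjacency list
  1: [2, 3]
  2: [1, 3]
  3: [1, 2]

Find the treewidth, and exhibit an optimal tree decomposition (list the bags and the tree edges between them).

With just one bag of size 3, the width is 3 − 1 = 2, so tw(G) ≤ 2. On the other hand G contains the 3-clique {1, 2, 3}. A clique must lie in a single bag of any decomposition, so no decomposition can have width below 2. The upper and lower bounds meet at 2, so that is the treewidth.

Treewidth 2.
One such decomposition:
Bags: B1 = {1, 2, 3}
Tree: (single bag)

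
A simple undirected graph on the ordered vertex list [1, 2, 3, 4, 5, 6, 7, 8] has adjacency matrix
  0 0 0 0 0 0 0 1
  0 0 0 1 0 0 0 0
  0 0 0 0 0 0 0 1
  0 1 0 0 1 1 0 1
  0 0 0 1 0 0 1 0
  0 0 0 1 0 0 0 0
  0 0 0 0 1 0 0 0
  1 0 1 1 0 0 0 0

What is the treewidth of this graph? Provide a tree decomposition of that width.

Treewidth 1.
One such decomposition:
Bags: B1 = {4, 6}  B2 = {4, 8}  B3 = {4, 5}  B4 = {1, 8}  B5 = {2, 4}  B6 = {5, 7}  B7 = {3, 8}
Tree: B1–B2, B2–B3, B2–B4, B1–B5, B3–B6, B4–B7

Each bag holds 2 vertices, so the decomposition has width 1, which upper-bounds the treewidth. Since G has at least one edge (e.g. 6–4), it is not an edgeless graph, so tw(G) ≥ 1. Therefore the treewidth is 1.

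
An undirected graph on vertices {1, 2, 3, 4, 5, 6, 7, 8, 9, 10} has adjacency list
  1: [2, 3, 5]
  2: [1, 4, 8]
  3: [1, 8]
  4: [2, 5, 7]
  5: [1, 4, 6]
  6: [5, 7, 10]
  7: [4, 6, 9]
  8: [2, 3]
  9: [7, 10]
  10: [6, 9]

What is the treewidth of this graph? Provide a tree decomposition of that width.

Treewidth 2.
One such decomposition:
Bags: B1 = {7, 9, 10}  B2 = {6, 7, 10}  B3 = {4, 6, 7}  B4 = {4, 5, 6}  B5 = {2, 4, 5}  B6 = {1, 2, 5}  B7 = {1, 2, 8}  B8 = {1, 3, 8}
Tree: B1–B2, B2–B3, B3–B4, B4–B5, B5–B6, B6–B7, B7–B8

Each bag holds 3 vertices, so the decomposition has width 2, which upper-bounds the treewidth. The edges 9–10–6–7–9 form a cycle, so G is not a tree and its treewidth is at least 2. Combining the bounds, tw(G) = 2.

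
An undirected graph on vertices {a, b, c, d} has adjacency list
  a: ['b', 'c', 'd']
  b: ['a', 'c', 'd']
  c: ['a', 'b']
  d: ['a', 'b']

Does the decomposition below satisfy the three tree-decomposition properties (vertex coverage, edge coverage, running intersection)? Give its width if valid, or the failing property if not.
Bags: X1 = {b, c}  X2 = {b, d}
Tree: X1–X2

A tree decomposition must satisfy three properties: every vertex lies in some bag; for every edge, both endpoints lie together in some bag; and for every vertex, the bags containing it form a connected subtree. Here vertex a appears in no bag, so the decomposition is invalid.

No — vertex a appears in no bag.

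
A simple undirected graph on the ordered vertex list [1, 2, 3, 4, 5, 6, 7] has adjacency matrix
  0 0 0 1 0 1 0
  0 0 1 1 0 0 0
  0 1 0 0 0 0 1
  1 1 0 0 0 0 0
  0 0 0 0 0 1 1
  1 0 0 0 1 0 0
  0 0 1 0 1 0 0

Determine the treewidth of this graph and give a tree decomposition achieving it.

Treewidth 2.
One such decomposition:
Bags: B1 = {5, 6, 7}  B2 = {1, 6, 7}  B3 = {1, 4, 7}  B4 = {2, 4, 7}  B5 = {2, 3, 7}
Tree: B1–B2, B2–B3, B3–B4, B4–B5

Each bag holds 3 vertices, so the decomposition has width 2, which upper-bounds the treewidth. For the lower bound, G contains the cycle 7–5–6–1–4–2–3–7, so G is not a forest; only forests have treewidth ≤ 1, hence tw(G) ≥ 2. Combining the bounds, tw(G) = 2.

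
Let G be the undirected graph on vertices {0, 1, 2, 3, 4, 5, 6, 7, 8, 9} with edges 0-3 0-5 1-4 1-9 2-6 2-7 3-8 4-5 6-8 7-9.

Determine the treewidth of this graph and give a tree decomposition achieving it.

Each bag holds 3 vertices, so the decomposition has width 2, which upper-bounds the treewidth. The edges 3–0–5–4–1–9–7–2–6–8–3 form a cycle, so G is not a tree and its treewidth is at least 2. The upper and lower bounds meet at 2, so that is the treewidth.

Treewidth 2.
Bags: B1 = {0, 3, 5}  B2 = {3, 4, 5}  B3 = {1, 3, 4}  B4 = {1, 3, 9}  B5 = {3, 7, 9}  B6 = {2, 3, 7}  B7 = {2, 3, 6}  B8 = {3, 6, 8}
Tree: B1–B2, B2–B3, B3–B4, B4–B5, B5–B6, B6–B7, B7–B8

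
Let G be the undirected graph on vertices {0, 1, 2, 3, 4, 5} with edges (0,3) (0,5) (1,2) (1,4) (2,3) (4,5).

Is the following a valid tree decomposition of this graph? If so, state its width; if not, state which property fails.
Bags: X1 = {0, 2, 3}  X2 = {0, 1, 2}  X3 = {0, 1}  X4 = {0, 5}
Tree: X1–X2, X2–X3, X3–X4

No — vertex 4 appears in no bag.

A tree decomposition must satisfy three properties: every vertex lies in some bag; for every edge, both endpoints lie together in some bag; and for every vertex, the bags containing it form a connected subtree. Here vertex 4 appears in no bag, so the decomposition is invalid.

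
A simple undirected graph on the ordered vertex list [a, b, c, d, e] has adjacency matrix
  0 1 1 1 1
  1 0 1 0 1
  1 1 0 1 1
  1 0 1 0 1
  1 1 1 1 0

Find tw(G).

A width-3 tree decomposition is:
Bags: B1 = {a, b, c, e}  B2 = {a, c, d, e}
Tree: B1–B2
Every bag has size at most 4, so the width is 4 − 1 = 3 and tw(G) ≤ 3. On the other hand G contains the 4-clique {a, c, d, e}. A clique must lie in a single bag of any decomposition, so no decomposition can have width below 3. Combining the bounds, tw(G) = 3.

3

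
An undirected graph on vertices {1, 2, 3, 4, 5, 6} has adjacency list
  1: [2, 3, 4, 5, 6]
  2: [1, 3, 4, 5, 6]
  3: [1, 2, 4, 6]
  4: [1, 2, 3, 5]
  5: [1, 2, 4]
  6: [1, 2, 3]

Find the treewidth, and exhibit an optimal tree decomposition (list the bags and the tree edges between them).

The largest bag has 4 vertices, giving width 3; this decomposition certifies tw(G) ≤ 3. Conversely, {1, 2, 3, 4} is a clique of size 4, and the vertices of any clique must share a bag in every tree decomposition; so some bag has ≥ 4 vertices and tw(G) ≥ 3. Hence tw(G) = 3 exactly.

Treewidth 3.
One optimal decomposition is:
Bags: B1 = {1, 2, 3, 6}  B2 = {1, 2, 3, 4}  B3 = {1, 2, 4, 5}
Tree: B1–B2, B2–B3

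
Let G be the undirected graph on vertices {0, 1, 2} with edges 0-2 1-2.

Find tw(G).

A width-1 tree decomposition is:
Bags: B1 = {1, 2}  B2 = {0, 2}
Tree: B1–B2
Every bag has size at most 2, so the width is 2 − 1 = 1 and tw(G) ≤ 1. Since G has at least one edge (e.g. 1–2), it is not an edgeless graph, so tw(G) ≥ 1. Therefore the treewidth is 1.

1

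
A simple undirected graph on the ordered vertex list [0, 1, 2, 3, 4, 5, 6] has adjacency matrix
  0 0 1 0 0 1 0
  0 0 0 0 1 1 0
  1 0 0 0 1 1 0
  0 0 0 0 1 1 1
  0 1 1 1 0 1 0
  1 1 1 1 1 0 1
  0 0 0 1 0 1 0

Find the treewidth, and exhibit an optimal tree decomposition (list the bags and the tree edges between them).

Treewidth 2.
Bags: B1 = {2, 4, 5}  B2 = {0, 2, 5}  B3 = {3, 4, 5}  B4 = {3, 5, 6}  B5 = {1, 4, 5}
Tree: B1–B2, B1–B3, B3–B4, B1–B5

Every bag has size at most 3, so the width is 3 − 1 = 2 and tw(G) ≤ 2. Conversely, {0, 2, 5} is a clique of size 3, and the vertices of any clique must share a bag in every tree decomposition; so some bag has ≥ 3 vertices and tw(G) ≥ 2. Combining the bounds, tw(G) = 2.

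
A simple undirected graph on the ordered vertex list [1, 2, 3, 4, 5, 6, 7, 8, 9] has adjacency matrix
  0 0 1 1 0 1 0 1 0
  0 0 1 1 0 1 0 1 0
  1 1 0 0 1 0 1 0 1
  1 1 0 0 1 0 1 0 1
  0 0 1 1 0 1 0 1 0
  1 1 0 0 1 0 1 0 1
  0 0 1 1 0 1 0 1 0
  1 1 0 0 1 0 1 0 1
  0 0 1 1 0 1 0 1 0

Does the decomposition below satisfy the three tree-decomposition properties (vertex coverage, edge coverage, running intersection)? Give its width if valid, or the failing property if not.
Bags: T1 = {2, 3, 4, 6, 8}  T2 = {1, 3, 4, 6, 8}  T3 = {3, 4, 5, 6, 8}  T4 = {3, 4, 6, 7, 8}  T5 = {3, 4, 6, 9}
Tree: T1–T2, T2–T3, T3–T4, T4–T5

A tree decomposition must satisfy three properties: every vertex lies in some bag; for every edge, both endpoints lie together in some bag; and for every vertex, the bags containing it form a connected subtree. Here edge (8,9) lies in no bag, so the decomposition is invalid.

No — edge (8,9) lies in no bag.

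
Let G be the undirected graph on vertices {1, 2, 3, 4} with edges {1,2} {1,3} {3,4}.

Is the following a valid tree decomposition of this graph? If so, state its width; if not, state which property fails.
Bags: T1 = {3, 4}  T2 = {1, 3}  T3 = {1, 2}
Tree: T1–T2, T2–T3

Checking the three conditions: (i) the bags cover all of {1, 2, 3, 4}; (ii) for each edge, some bag contains both endpoints; (iii) the bags containing any fixed vertex form a subtree. All hold, so the decomposition is valid with width 2 − 1 = 1.

Yes; width 1.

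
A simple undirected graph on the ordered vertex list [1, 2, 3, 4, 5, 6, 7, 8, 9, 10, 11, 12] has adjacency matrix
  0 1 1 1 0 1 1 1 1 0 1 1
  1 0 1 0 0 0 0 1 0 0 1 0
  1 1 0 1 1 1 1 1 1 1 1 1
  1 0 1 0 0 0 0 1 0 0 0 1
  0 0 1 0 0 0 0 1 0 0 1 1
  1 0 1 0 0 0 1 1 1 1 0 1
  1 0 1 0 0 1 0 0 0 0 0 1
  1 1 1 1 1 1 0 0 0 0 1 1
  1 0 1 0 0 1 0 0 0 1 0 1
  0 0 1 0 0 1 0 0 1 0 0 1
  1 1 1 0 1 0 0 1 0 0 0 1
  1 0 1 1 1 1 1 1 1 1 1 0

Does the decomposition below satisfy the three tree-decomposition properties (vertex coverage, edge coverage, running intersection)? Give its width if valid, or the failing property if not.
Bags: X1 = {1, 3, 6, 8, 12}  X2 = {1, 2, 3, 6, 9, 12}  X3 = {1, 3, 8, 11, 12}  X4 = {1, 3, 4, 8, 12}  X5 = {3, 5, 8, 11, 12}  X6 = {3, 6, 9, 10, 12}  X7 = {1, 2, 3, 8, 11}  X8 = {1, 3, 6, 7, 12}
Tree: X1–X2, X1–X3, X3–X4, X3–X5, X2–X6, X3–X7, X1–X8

No — bags containing vertex 2 are not connected in the tree.

A tree decomposition must satisfy three properties: every vertex lies in some bag; for every edge, both endpoints lie together in some bag; and for every vertex, the bags containing it form a connected subtree. Here bags containing vertex 2 are not connected in the tree, so the decomposition is invalid.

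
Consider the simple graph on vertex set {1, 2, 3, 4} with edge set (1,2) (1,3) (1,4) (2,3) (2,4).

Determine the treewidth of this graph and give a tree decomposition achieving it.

Treewidth 2.
One such decomposition:
Bags: B1 = {1, 2, 3}  B2 = {1, 2, 4}
Tree: B1–B2

The largest bag has 3 vertices, giving width 2; this decomposition certifies tw(G) ≤ 2. Conversely, {1, 2, 3} is a clique of size 3, and the vertices of any clique must share a bag in every tree decomposition; so some bag has ≥ 3 vertices and tw(G) ≥ 2. Combining the bounds, tw(G) = 2.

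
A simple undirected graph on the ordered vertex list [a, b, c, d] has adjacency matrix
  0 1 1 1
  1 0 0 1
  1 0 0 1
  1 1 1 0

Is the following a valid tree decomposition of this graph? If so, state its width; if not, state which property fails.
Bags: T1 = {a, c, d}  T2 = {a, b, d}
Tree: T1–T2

Vertex coverage: the bags together contain {a, b, c, d}, the full vertex set. Edge coverage: each edge of G has both endpoints in at least one bag. Running intersection: for every vertex, the bags containing it form a connected subtree. All three properties hold, so this is a valid tree decomposition of width max|bag| − 1 = 2, and hence tw(G) ≤ 2.

Yes; width 2.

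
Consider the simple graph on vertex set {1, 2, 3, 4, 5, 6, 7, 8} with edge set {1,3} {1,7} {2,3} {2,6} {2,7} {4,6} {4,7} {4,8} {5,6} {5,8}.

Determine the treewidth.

2

A width-2 tree decomposition is:
Bags: B1 = {1, 3, 7}  B2 = {2, 3, 7}  B3 = {2, 4, 7}  B4 = {2, 4, 6}  B5 = {4, 6, 8}  B6 = {5, 6, 8}
Tree: B1–B2, B2–B3, B3–B4, B4–B5, B5–B6
The largest bag has 3 vertices, giving width 2; this decomposition certifies tw(G) ≤ 2. Since 1–3–2–7–1 is a cycle in G, G is not acyclic. Forests are exactly the graphs of treewidth ≤ 1, so tw(G) ≥ 2. Therefore the treewidth is 2.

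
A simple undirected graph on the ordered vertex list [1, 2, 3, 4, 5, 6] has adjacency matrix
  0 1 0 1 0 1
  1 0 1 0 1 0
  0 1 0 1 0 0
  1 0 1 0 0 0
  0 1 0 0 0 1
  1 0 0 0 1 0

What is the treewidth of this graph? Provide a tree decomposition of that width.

Treewidth 2.
One such decomposition:
Bags: B1 = {2, 3, 4}  B2 = {1, 2, 4}  B3 = {1, 2, 5}  B4 = {1, 5, 6}
Tree: B1–B2, B2–B3, B3–B4

Each bag holds 3 vertices, so the decomposition has width 2, which upper-bounds the treewidth. The edges 3–4–1–2–3 form a cycle, so G is not a tree and its treewidth is at least 2. Hence tw(G) = 2 exactly.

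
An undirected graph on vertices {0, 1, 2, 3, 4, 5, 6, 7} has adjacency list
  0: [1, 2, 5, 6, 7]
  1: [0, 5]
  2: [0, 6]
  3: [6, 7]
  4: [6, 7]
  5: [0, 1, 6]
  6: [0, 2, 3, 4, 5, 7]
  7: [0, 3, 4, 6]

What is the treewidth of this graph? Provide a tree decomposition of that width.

Treewidth 2.
One such decomposition:
Bags: B1 = {0, 6, 7}  B2 = {3, 6, 7}  B3 = {0, 5, 6}  B4 = {0, 2, 6}  B5 = {4, 6, 7}  B6 = {0, 1, 5}
Tree: B1–B2, B1–B3, B1–B4, B1–B5, B3–B6

Each bag holds 3 vertices, so the decomposition has width 2, which upper-bounds the treewidth. Conversely, {0, 1, 5} is a clique of size 3, and the vertices of any clique must share a bag in every tree decomposition; so some bag has ≥ 3 vertices and tw(G) ≥ 2. Combining the bounds, tw(G) = 2.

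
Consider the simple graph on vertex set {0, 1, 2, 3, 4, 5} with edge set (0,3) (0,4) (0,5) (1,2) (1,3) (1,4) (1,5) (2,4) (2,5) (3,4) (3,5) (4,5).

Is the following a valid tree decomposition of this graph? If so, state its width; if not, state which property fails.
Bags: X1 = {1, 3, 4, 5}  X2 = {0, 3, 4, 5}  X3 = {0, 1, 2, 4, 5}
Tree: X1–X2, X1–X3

No — bags containing vertex 0 are not connected in the tree.

A tree decomposition must satisfy three properties: every vertex lies in some bag; for every edge, both endpoints lie together in some bag; and for every vertex, the bags containing it form a connected subtree. Here bags containing vertex 0 are not connected in the tree, so the decomposition is invalid.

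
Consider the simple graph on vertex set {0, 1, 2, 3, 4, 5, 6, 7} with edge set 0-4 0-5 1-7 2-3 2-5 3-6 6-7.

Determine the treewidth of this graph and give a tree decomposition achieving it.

Each bag holds 2 vertices, so the decomposition has width 1, which upper-bounds the treewidth. Since G has at least one edge (e.g. 1–7), it is not an edgeless graph, so tw(G) ≥ 1. Hence tw(G) = 1 exactly.

Treewidth 1.
One such decomposition:
Bags: B1 = {1, 7}  B2 = {6, 7}  B3 = {3, 6}  B4 = {2, 3}  B5 = {2, 5}  B6 = {0, 5}  B7 = {0, 4}
Tree: B1–B2, B2–B3, B3–B4, B4–B5, B5–B6, B6–B7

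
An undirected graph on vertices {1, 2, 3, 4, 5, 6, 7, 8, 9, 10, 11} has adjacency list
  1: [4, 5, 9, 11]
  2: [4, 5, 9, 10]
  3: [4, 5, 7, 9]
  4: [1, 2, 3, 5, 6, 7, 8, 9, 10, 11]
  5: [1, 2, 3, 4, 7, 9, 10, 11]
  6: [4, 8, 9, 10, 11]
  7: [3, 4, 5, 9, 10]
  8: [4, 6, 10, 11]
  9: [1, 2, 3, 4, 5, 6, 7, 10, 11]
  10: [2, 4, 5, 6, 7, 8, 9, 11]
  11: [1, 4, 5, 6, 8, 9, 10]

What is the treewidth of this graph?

4

A width-4 tree decomposition is:
Bags: B1 = {4, 5, 7, 9, 10}  B2 = {4, 5, 9, 10, 11}  B3 = {2, 4, 5, 9, 10}  B4 = {4, 6, 9, 10, 11}  B5 = {4, 6, 8, 10, 11}  B6 = {3, 4, 5, 7, 9}  B7 = {1, 4, 5, 9, 11}
Tree: B1–B2, B1–B3, B2–B4, B4–B5, B1–B6, B2–B7
Every bag has size at most 5, so the width is 5 − 1 = 4 and tw(G) ≤ 4. Conversely, {4, 6, 8, 10, 11} is a clique of size 5, and the vertices of any clique must share a bag in every tree decomposition; so some bag has ≥ 5 vertices and tw(G) ≥ 4. Hence tw(G) = 4 exactly.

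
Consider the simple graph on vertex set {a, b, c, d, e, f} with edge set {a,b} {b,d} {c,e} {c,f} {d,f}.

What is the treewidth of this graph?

A width-1 tree decomposition is:
Bags: B1 = {c, e}  B2 = {c, f}  B3 = {d, f}  B4 = {b, d}  B5 = {a, b}
Tree: B1–B2, B2–B3, B3–B4, B4–B5
Each bag holds 2 vertices, so the decomposition has width 1, which upper-bounds the treewidth. Any graph with an edge has treewidth ≥ 1, and G has the edge e–c. Therefore the treewidth is 1.

1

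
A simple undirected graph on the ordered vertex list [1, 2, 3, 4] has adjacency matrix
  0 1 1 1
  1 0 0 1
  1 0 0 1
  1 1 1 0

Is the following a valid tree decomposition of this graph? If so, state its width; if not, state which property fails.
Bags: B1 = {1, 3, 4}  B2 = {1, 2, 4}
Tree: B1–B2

Yes; width 2.

Checking the three conditions: (i) the bags cover all of {1, 2, 3, 4}; (ii) for each edge, some bag contains both endpoints; (iii) the bags containing any fixed vertex form a subtree. All hold, so the decomposition is valid with width 3 − 1 = 2.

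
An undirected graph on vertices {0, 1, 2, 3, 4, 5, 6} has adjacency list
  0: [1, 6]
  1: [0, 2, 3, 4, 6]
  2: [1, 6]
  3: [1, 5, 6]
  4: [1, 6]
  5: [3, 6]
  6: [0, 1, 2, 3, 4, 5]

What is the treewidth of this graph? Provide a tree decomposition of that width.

Treewidth 2.
Bags: B1 = {1, 3, 6}  B2 = {1, 4, 6}  B3 = {3, 5, 6}  B4 = {1, 2, 6}  B5 = {0, 1, 6}
Tree: B1–B2, B1–B3, B1–B4, B4–B5

Every bag has size at most 3, so the width is 3 − 1 = 2 and tw(G) ≤ 2. Conversely, {0, 1, 6} is a clique of size 3, and the vertices of any clique must share a bag in every tree decomposition; so some bag has ≥ 3 vertices and tw(G) ≥ 2. Combining the bounds, tw(G) = 2.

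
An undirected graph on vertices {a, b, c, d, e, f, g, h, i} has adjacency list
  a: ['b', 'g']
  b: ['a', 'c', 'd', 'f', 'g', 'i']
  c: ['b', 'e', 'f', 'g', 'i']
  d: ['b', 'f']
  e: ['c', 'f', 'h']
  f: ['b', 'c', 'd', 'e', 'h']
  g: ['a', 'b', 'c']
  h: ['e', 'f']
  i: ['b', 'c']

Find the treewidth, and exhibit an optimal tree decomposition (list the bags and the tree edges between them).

Treewidth 2.
One optimal decomposition is:
Bags: B1 = {b, c, g}  B2 = {b, c, f}  B3 = {c, e, f}  B4 = {b, d, f}  B5 = {a, b, g}  B6 = {b, c, i}  B7 = {e, f, h}
Tree: B1–B2, B2–B3, B2–B4, B1–B5, B1–B6, B3–B7

Each bag holds 3 vertices, so the decomposition has width 2, which upper-bounds the treewidth. For the lower bound, the 3 vertices {e, f, h} are pairwise adjacent, and any tree decomposition puts a clique entirely inside one bag — forcing width ≥ 2. Combining the bounds, tw(G) = 2.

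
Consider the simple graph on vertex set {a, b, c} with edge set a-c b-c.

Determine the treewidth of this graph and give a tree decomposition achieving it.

The largest bag has 2 vertices, giving width 1; this decomposition certifies tw(G) ≤ 1. G has an edge, so its treewidth is at least 1. Therefore the treewidth is 1.

Treewidth 1.
Bags: B1 = {b, c}  B2 = {a, c}
Tree: B1–B2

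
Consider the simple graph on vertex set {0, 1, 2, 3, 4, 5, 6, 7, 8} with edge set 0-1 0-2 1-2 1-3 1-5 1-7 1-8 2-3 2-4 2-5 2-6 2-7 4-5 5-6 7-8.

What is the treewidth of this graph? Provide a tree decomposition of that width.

Each bag holds 3 vertices, so the decomposition has width 2, which upper-bounds the treewidth. On the other hand G contains the 3-clique {1, 7, 8}. A clique must lie in a single bag of any decomposition, so no decomposition can have width below 2. Combining the bounds, tw(G) = 2.

Treewidth 2.
One such decomposition:
Bags: B1 = {1, 2, 7}  B2 = {1, 2, 5}  B3 = {1, 7, 8}  B4 = {1, 2, 3}  B5 = {2, 5, 6}  B6 = {2, 4, 5}  B7 = {0, 1, 2}
Tree: B1–B2, B1–B3, B2–B4, B2–B5, B2–B6, B4–B7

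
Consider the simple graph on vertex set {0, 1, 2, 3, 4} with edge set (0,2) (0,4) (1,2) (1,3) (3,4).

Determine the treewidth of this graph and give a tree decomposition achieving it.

Treewidth 2.
One such decomposition:
Bags: B1 = {0, 2, 4}  B2 = {1, 2, 4}  B3 = {1, 3, 4}
Tree: B1–B2, B2–B3

Each bag holds 3 vertices, so the decomposition has width 2, which upper-bounds the treewidth. Since 4–0–2–1–3–4 is a cycle in G, G is not acyclic. Forests are exactly the graphs of treewidth ≤ 1, so tw(G) ≥ 2. The upper and lower bounds meet at 2, so that is the treewidth.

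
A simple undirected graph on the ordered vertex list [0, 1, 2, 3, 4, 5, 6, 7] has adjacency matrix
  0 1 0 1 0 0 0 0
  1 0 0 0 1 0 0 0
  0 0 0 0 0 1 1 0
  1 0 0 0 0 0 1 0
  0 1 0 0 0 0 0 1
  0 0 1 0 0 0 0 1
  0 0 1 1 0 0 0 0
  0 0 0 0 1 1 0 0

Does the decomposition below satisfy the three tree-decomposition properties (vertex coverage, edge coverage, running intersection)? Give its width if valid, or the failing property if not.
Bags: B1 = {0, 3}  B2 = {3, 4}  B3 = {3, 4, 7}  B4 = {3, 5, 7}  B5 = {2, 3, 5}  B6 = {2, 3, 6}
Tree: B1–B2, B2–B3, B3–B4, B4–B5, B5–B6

A tree decomposition must satisfy three properties: every vertex lies in some bag; for every edge, both endpoints lie together in some bag; and for every vertex, the bags containing it form a connected subtree. Here vertex 1 appears in no bag, so the decomposition is invalid.

No — vertex 1 appears in no bag.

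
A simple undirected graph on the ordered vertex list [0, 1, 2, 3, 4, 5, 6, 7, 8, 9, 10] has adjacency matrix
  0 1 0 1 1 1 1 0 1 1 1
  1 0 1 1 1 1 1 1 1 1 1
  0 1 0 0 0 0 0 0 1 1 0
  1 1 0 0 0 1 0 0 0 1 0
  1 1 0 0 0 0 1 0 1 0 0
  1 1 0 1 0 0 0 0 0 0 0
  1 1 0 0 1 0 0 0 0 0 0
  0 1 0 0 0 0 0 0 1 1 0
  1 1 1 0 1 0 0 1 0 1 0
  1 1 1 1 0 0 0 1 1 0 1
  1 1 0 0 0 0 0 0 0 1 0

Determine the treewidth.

A width-3 tree decomposition is:
Bags: B1 = {0, 1, 8, 9}  B2 = {0, 1, 9, 10}  B3 = {0, 1, 3, 9}  B4 = {0, 1, 3, 5}  B5 = {1, 2, 8, 9}  B6 = {0, 1, 4, 8}  B7 = {0, 1, 4, 6}  B8 = {1, 7, 8, 9}
Tree: B1–B2, B2–B3, B3–B4, B1–B5, B1–B6, B6–B7, B1–B8
Every bag has size at most 4, so the width is 4 − 1 = 3 and tw(G) ≤ 3. On the other hand G contains the 4-clique {0, 1, 8, 9}. A clique must lie in a single bag of any decomposition, so no decomposition can have width below 3. Hence tw(G) = 3 exactly.

3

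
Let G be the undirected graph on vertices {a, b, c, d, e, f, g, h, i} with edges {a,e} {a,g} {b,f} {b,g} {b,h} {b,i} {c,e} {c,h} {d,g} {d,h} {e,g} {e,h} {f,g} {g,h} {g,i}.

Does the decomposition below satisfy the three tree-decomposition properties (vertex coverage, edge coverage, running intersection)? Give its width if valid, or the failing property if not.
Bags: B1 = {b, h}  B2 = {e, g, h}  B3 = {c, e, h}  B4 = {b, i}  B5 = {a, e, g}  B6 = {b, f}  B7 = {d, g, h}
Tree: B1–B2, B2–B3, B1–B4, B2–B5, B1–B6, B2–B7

No — edge (g,b) lies in no bag.

A tree decomposition must satisfy three properties: every vertex lies in some bag; for every edge, both endpoints lie together in some bag; and for every vertex, the bags containing it form a connected subtree. Here edge (g,b) lies in no bag, so the decomposition is invalid.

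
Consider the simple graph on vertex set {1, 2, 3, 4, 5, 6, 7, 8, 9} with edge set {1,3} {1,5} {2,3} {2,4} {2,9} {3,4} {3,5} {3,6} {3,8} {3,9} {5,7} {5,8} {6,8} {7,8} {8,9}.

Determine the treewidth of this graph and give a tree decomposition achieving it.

Each bag holds 3 vertices, so the decomposition has width 2, which upper-bounds the treewidth. Conversely, {3, 8, 9} is a clique of size 3, and the vertices of any clique must share a bag in every tree decomposition; so some bag has ≥ 3 vertices and tw(G) ≥ 2. Combining the bounds, tw(G) = 2.

Treewidth 2.
Bags: B1 = {3, 5, 8}  B2 = {1, 3, 5}  B3 = {3, 8, 9}  B4 = {2, 3, 9}  B5 = {2, 3, 4}  B6 = {3, 6, 8}  B7 = {5, 7, 8}
Tree: B1–B2, B1–B3, B3–B4, B4–B5, B3–B6, B1–B7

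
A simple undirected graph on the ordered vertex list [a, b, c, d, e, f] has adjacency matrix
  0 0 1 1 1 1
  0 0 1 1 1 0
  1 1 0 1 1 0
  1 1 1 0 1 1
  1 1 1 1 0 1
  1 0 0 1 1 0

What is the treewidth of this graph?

A width-3 tree decomposition is:
Bags: B1 = {b, c, d, e}  B2 = {a, c, d, e}  B3 = {a, d, e, f}
Tree: B1–B2, B2–B3
The largest bag has 4 vertices, giving width 3; this decomposition certifies tw(G) ≤ 3. Conversely, {a, c, d, e} is a clique of size 4, and the vertices of any clique must share a bag in every tree decomposition; so some bag has ≥ 4 vertices and tw(G) ≥ 3. Combining the bounds, tw(G) = 3.

3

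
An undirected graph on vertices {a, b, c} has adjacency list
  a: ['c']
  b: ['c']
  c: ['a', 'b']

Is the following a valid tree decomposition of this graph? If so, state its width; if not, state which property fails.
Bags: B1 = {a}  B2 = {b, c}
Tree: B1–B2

No — edge (c,a) lies in no bag.

A tree decomposition must satisfy three properties: every vertex lies in some bag; for every edge, both endpoints lie together in some bag; and for every vertex, the bags containing it form a connected subtree. Here edge (c,a) lies in no bag, so the decomposition is invalid.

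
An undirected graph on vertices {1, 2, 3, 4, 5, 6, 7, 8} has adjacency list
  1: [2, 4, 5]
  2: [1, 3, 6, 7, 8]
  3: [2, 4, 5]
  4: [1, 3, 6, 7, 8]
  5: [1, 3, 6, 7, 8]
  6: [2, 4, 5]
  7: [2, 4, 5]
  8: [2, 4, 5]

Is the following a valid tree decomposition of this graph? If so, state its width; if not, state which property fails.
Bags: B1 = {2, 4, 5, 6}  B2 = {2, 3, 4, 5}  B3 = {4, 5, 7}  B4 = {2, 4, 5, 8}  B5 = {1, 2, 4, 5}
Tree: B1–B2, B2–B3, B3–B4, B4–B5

No — edge (2,7) lies in no bag.

A tree decomposition must satisfy three properties: every vertex lies in some bag; for every edge, both endpoints lie together in some bag; and for every vertex, the bags containing it form a connected subtree. Here edge (2,7) lies in no bag, so the decomposition is invalid.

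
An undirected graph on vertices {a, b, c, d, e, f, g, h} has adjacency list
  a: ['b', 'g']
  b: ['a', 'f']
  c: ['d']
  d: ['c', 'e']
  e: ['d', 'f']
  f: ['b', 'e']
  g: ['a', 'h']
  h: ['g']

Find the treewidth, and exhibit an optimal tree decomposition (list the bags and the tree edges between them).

Every bag has size at most 2, so the width is 2 − 1 = 1 and tw(G) ≤ 1. Since G has at least one edge (e.g. h–g), it is not an edgeless graph, so tw(G) ≥ 1. Combining the bounds, tw(G) = 1.

Treewidth 1.
One such decomposition:
Bags: B1 = {g, h}  B2 = {a, g}  B3 = {a, b}  B4 = {b, f}  B5 = {e, f}  B6 = {d, e}  B7 = {c, d}
Tree: B1–B2, B2–B3, B3–B4, B4–B5, B5–B6, B6–B7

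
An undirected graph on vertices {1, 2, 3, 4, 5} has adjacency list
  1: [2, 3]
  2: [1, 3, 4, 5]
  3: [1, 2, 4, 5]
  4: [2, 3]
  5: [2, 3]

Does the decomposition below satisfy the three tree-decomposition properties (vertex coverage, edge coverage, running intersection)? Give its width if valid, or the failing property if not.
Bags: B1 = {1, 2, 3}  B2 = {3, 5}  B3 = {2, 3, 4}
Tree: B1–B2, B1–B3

No — edge (2,5) lies in no bag.

A tree decomposition must satisfy three properties: every vertex lies in some bag; for every edge, both endpoints lie together in some bag; and for every vertex, the bags containing it form a connected subtree. Here edge (2,5) lies in no bag, so the decomposition is invalid.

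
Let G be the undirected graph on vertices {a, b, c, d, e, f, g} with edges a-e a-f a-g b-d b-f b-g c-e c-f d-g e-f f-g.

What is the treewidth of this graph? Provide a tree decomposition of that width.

Each bag holds 3 vertices, so the decomposition has width 2, which upper-bounds the treewidth. Conversely, {b, d, g} is a clique of size 3, and the vertices of any clique must share a bag in every tree decomposition; so some bag has ≥ 3 vertices and tw(G) ≥ 2. Combining the bounds, tw(G) = 2.

Treewidth 2.
Bags: B1 = {a, e, f}  B2 = {a, f, g}  B3 = {b, f, g}  B4 = {b, d, g}  B5 = {c, e, f}
Tree: B1–B2, B2–B3, B3–B4, B1–B5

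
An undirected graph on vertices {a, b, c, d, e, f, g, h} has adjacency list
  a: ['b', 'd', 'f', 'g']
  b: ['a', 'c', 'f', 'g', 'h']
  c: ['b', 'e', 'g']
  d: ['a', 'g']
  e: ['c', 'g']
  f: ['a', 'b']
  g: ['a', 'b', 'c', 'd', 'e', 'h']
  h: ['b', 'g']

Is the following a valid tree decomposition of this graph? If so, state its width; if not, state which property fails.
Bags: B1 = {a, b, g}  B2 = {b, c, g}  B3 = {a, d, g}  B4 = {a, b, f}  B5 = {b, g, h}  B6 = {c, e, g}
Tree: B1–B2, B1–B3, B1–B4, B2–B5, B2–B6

Every vertex of G appears in some bag (union = {a, b, c, d, e, f, g, h}); every edge is covered by a bag; and for each vertex v the set of bags containing v is connected in the bag tree. The decomposition is therefore valid. The largest bag has 3 vertices, so the width is 2.

Yes; width 2.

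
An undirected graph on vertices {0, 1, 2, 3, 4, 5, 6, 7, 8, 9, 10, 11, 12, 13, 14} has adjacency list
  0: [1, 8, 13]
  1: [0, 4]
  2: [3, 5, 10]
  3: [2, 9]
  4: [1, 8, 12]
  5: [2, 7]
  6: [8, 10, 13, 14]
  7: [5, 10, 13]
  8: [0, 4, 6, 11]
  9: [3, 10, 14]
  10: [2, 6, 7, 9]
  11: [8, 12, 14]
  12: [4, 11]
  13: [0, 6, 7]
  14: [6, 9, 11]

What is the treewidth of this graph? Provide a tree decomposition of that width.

Treewidth 3.
One such decomposition:
Bags: B1 = {2, 3, 5, 9}  B2 = {2, 5, 9, 10}  B3 = {5, 7, 9, 10}  B4 = {7, 9, 10, 14}  B5 = {6, 7, 10, 14}  B6 = {6, 7, 13, 14}  B7 = {6, 11, 13, 14}  B8 = {6, 8, 11, 13}  B9 = {0, 8, 11, 13}  B10 = {0, 8, 11, 12}  B11 = {0, 4, 8, 12}  B12 = {0, 1, 4, 12}
Tree: B1–B2, B2–B3, B3–B4, B4–B5, B5–B6, B6–B7, B7–B8, B8–B9, B9–B10, B10–B11, B11–B12

The largest bag has 4 vertices, giving width 3; this decomposition certifies tw(G) ≤ 3. For the lower bound: the 4 vertex sets {2,3,5}, {9}, {10}, {6,7,13,14} are disjoint, each induces a connected subgraph, and every pair is joined by at least one edge of G. Contracting each set to a single vertex therefore yields K_{4} as a minor, and since treewidth is minor-monotone, tw(G) ≥ tw(K_{4}) = 3. Therefore the treewidth is 3.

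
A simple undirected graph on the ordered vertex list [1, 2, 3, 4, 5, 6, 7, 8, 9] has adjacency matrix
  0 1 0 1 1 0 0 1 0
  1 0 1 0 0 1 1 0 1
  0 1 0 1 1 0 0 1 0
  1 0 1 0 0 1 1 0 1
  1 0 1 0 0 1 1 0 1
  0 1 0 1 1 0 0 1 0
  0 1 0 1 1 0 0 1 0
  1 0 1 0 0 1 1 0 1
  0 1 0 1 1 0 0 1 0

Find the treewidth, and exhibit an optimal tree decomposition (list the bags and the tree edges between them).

Treewidth 4.
Bags: B1 = {2, 4, 5, 6, 8}  B2 = {2, 4, 5, 7, 8}  B3 = {1, 2, 4, 5, 8}  B4 = {2, 4, 5, 8, 9}  B5 = {2, 3, 4, 5, 8}
Tree: B1–B2, B2–B3, B3–B4, B4–B5

The largest bag has 5 vertices, giving width 4; this decomposition certifies tw(G) ≤ 4. For the lower bound: the 5 vertex sets {2,6}, {5,7}, {1,8}, {4}, {9} are disjoint, each induces a connected subgraph, and every pair is joined by at least one edge of G. Contracting each set to a single vertex therefore yields K_{5} as a minor, and since treewidth is minor-monotone, tw(G) ≥ tw(K_{5}) = 4. Hence tw(G) = 4 exactly.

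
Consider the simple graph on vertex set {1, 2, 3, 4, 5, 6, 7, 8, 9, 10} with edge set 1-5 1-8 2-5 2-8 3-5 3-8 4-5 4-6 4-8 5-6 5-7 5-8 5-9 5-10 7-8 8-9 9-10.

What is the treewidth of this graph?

A width-2 tree decomposition is:
Bags: B1 = {5, 8, 9}  B2 = {1, 5, 8}  B3 = {4, 5, 8}  B4 = {5, 7, 8}  B5 = {4, 5, 6}  B6 = {5, 9, 10}  B7 = {2, 5, 8}  B8 = {3, 5, 8}
Tree: B1–B2, B1–B3, B1–B4, B3–B5, B1–B6, B4–B7, B1–B8
The largest bag has 3 vertices, giving width 2; this decomposition certifies tw(G) ≤ 2. For the lower bound, the 3 vertices {1, 5, 8} are pairwise adjacent, and any tree decomposition puts a clique entirely inside one bag — forcing width ≥ 2. Therefore the treewidth is 2.

2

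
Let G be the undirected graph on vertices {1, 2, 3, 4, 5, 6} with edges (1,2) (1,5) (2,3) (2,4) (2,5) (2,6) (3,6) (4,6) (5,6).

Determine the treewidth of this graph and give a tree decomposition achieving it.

Treewidth 2.
One optimal decomposition is:
Bags: B1 = {2, 5, 6}  B2 = {1, 2, 5}  B3 = {2, 3, 6}  B4 = {2, 4, 6}
Tree: B1–B2, B1–B3, B1–B4

Every bag has size at most 3, so the width is 3 − 1 = 2 and tw(G) ≤ 2. For the lower bound, the 3 vertices {1, 2, 5} are pairwise adjacent, and any tree decomposition puts a clique entirely inside one bag — forcing width ≥ 2. Combining the bounds, tw(G) = 2.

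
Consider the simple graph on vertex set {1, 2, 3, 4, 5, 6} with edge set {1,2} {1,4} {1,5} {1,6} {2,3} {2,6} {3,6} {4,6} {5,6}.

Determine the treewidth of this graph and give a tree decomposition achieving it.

Treewidth 2.
One such decomposition:
Bags: B1 = {1, 2, 6}  B2 = {2, 3, 6}  B3 = {1, 4, 6}  B4 = {1, 5, 6}
Tree: B1–B2, B1–B3, B3–B4

The largest bag has 3 vertices, giving width 2; this decomposition certifies tw(G) ≤ 2. On the other hand G contains the 3-clique {1, 2, 6}. A clique must lie in a single bag of any decomposition, so no decomposition can have width below 2. Hence tw(G) = 2 exactly.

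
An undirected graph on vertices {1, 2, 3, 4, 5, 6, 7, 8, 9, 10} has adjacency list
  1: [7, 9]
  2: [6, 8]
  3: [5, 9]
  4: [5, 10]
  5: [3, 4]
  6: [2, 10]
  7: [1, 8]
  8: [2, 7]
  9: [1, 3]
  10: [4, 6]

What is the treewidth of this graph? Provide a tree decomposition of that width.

Each bag holds 3 vertices, so the decomposition has width 2, which upper-bounds the treewidth. For the lower bound, G contains the cycle 10–6–2–8–7–1–9–3–5–4–10, so G is not a forest; only forests have treewidth ≤ 1, hence tw(G) ≥ 2. Combining the bounds, tw(G) = 2.

Treewidth 2.
One optimal decomposition is:
Bags: B1 = {2, 6, 10}  B2 = {2, 8, 10}  B3 = {7, 8, 10}  B4 = {1, 7, 10}  B5 = {1, 9, 10}  B6 = {3, 9, 10}  B7 = {3, 5, 10}  B8 = {4, 5, 10}
Tree: B1–B2, B2–B3, B3–B4, B4–B5, B5–B6, B6–B7, B7–B8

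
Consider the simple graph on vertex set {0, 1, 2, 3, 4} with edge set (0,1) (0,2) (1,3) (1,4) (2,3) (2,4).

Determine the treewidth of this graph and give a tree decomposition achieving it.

Treewidth 2.
One such decomposition:
Bags: B1 = {1, 2, 4}  B2 = {1, 2, 3}  B3 = {0, 1, 2}
Tree: B1–B2, B2–B3

Each bag holds 3 vertices, so the decomposition has width 2, which upper-bounds the treewidth. For the lower bound, G contains the cycle 2–4–1–3–2, so G is not a forest; only forests have treewidth ≤ 1, hence tw(G) ≥ 2. Combining the bounds, tw(G) = 2.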